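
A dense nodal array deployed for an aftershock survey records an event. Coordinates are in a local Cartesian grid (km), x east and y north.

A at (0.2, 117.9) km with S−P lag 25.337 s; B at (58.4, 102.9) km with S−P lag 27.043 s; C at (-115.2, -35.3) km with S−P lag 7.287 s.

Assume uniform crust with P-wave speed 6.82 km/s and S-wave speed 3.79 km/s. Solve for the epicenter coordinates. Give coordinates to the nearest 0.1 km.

Distance from S−P lag: d = Δt · v_P v_S / (v_P − v_S) = Δt · (6.82·3.79)/(6.82−3.79) ≈ 8.5306·Δt.
So d_A = 216.14, d_B = 230.69, d_C = 62.16 km.
Circle about each station: (x − 0.2)² + (y − 117.9)² = 216.14²; (x − 58.4)² + (y − 102.9)² = 230.69²; (x + 115.2)² + (y + 35.3)² = 62.16².
Subtracting the A equation from the B and C equations removes the quadratic terms:
116.4 x − 30.0 y = -6402.86
-230.8 x − 306.4 y = 43469.31
Solving the 2×2 system: x ≈ -76.7, y ≈ -84.1 km.

x ≈ -76.7 km, y ≈ -84.1 km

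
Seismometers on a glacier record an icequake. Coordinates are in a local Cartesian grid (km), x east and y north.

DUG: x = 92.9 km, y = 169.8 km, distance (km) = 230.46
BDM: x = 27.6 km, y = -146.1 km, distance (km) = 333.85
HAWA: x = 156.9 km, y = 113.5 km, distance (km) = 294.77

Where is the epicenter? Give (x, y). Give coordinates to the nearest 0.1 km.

Circle about each station: (x − 92.9)² + (y − 169.8)² = 230.46²; (x − 27.6)² + (y + 146.1)² = 333.85²; (x − 156.9)² + (y − 113.5)² = 294.77².
Subtracting the DUG equation from the BDM and HAWA equations removes the quadratic terms:
-130.6 x − 631.8 y = -73699.49
128.0 x − 112.6 y = -33740.13
Solving the 2×2 system: x ≈ -136.2, y ≈ 144.8 km.
Check against DUG (with the unrounded x, y): √((x − 92.9)²+(y − 169.8)²) = 230.47 ≈ 230.46 km. ✓

-136.2 km east, 144.8 km north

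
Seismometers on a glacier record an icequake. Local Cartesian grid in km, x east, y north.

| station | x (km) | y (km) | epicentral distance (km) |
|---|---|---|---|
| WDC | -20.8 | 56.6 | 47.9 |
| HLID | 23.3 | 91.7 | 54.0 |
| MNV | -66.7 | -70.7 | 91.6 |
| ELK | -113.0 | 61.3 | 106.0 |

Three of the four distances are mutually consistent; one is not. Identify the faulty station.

Solve using three stations at a time. Using WDC, MNV, ELK (subtract circle equations pairwise → linear system) gives (x, y) ≈ (-21.0, 8.7).
Distances from that point to each station vs reported:
  WDC: calculated 47.9 vs reported 47.9 → residual 0.0 km
  HLID: calculated 94.1 vs reported 54.0 → residual 40.1 km
  MNV: calculated 91.6 vs reported 91.6 → residual 0.0 km
  ELK: calculated 106.0 vs reported 106.0 → residual 0.0 km
WDC, MNV, ELK are mutually consistent (residuals ≈ 0); HLID is off by 40.1 km.

HLID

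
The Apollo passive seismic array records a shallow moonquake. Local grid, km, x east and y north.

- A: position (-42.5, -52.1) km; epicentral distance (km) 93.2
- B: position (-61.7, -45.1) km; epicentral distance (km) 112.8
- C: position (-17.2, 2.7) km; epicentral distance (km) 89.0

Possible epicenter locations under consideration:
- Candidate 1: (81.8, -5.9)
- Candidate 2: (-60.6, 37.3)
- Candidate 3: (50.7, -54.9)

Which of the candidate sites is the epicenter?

For each candidate, compare |candidate − station| to the reported distance:
Candidate 1: residuals A 39.4, B 36.0, C 10.4 → max 39.4 km
Candidate 2: residuals A 2.0, B 30.4, C 33.5 → max 33.5 km
Candidate 3: residuals A 0.0, B 0.0, C 0.0 → max 0.0 km
Only Candidate 3 has all residuals ≈ 0.

Candidate 3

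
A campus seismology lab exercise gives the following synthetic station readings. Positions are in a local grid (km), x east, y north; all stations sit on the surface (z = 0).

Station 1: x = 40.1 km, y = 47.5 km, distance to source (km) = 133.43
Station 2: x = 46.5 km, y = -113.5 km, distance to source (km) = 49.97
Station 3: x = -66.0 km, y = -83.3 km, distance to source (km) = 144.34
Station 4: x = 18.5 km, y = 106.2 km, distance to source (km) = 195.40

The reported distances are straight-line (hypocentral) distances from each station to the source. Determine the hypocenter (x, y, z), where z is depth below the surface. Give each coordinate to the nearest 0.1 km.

x ≈ 76.9 km, y ≈ -79.2 km, depth ≈ 19.9 km

Each station gives a sphere (x−x_i)² + (y−y_i)² + z² = d_i² (stations at z=0).
Subtracting the Station 1 sphere from Station 2 and Station 3: z² cancels, leaving linear equations in x and y:
12.8 x − 322.0 y = 26486.80
-212.2 x − 261.6 y = 4400.16
Solving: x ≈ 76.902, y ≈ -79.200 km (keep extra digits for the depth step; rounded: 76.9, -79.2).
Then from the Station 1 sphere: z² = 133.43² − (x − 40.1)² − (y − 47.5)² with x = 76.902, y = -79.200, so z ≈ 19.907 ≈ 19.9 km.
Check against Station 4 (with the unrounded solution): distance 195.40 ≈ 195.40 km. ✓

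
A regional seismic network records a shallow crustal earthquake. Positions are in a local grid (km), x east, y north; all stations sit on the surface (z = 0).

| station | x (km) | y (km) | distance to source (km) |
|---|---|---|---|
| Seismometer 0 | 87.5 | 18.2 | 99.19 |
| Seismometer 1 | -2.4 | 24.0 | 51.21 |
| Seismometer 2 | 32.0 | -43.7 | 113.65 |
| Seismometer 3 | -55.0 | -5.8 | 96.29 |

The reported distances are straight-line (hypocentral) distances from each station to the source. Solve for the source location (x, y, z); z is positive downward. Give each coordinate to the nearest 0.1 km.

Each station gives a sphere (x−x_i)² + (y−y_i)² + z² = d_i² (stations at z=0).
Subtracting the Seismometer 0 sphere from Seismometer 1 and Seismometer 2: z² cancels, leaving linear equations in x and y:
-179.8 x + 11.6 y = -189.54
-111.0 x − 123.8 y = -8131.47
Solving: x ≈ 5.002, y ≈ 61.197 km (keep extra digits for the depth step; rounded: 5.0, 61.2).
Then from the Seismometer 0 sphere: z² = 99.19² − (x − 87.5)² − (y − 18.2)² with x = 5.002, y = 61.197, so z ≈ 34.409 ≈ 34.4 km.

(5.0, 61.2, 34.4)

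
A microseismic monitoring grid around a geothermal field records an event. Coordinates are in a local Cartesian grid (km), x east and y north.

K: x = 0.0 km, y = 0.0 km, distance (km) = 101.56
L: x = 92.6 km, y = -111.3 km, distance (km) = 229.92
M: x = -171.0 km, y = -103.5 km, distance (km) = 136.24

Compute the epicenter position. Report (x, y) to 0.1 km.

x ≈ -100.7 km, y ≈ 13.2 km

Circle about each station: x² + y² = 101.56²; (x − 92.6)² + (y + 111.3)² = 229.92²; (x + 171.0)² + (y + 103.5)² = 136.24².
Subtracting the K equation from the L and M equations removes the quadratic terms:
185.2 x − 222.6 y = -21586.32
-342.0 x − 207.0 y = 31706.35
Solving the 2×2 system: x ≈ -100.7, y ≈ 13.2 km.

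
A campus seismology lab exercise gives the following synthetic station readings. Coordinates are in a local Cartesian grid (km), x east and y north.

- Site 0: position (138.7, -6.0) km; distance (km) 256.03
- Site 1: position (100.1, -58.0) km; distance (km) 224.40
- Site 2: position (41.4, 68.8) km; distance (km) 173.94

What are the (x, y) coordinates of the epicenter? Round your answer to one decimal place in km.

-117.3 km east, -2.4 km north

Circle about each station: (x − 138.7)² + (y + 6.0)² = 256.03²; (x − 100.1)² + (y + 58.0)² = 224.40²; (x − 41.4)² + (y − 68.8)² = 173.94².
Subtracting the Site 0 equation from the Site 1 and Site 2 equations removes the quadratic terms:
-77.2 x − 104.0 y = 9306.32
-194.6 x + 149.6 y = 22469.95
Solving the 2×2 system: x ≈ -117.3, y ≈ -2.4 km.
Check against Site 0 (with the unrounded x, y): √((x − 138.7)²+(y + 6.0)²) = 256.04 ≈ 256.03 km. ✓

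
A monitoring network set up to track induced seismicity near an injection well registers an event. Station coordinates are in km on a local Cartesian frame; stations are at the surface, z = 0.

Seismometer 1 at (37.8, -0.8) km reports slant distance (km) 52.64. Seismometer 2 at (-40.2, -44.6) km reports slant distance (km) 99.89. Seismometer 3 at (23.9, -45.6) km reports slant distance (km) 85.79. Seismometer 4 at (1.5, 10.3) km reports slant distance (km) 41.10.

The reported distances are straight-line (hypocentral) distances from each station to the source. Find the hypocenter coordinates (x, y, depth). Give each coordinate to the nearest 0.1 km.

(13.5, 33.4, 31.8)

Each station gives a sphere (x−x_i)² + (y−y_i)² + z² = d_i² (stations at z=0).
Subtracting the Seismometer 1 sphere from Seismometer 2 and Seismometer 3: z² cancels, leaving linear equations in x and y:
-156.0 x − 87.6 y = -5031.32
-27.8 x − 89.6 y = -3367.86
Solving: x ≈ 13.497, y ≈ 33.400 km (keep extra digits for the depth step; rounded: 13.5, 33.4).
Then from the Seismometer 1 sphere: z² = 52.64² − (x − 37.8)² − (y + 0.8)² with x = 13.497, y = 33.400, so z ≈ 31.791 ≈ 31.8 km.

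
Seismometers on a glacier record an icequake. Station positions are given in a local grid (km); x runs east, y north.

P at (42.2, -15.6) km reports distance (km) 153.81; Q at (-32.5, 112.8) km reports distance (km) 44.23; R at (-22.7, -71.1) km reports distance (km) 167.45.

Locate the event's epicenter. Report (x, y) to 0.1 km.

Circle about each station: (x − 42.2)² + (y + 15.6)² = 153.81²; (x + 32.5)² + (y − 112.8)² = 44.23²; (x + 22.7)² + (y + 71.1)² = 167.45².
Subtracting pairs of circle equations eliminates x²+y² and gives linear equations (the radical axes):
-149.4 x + 256.8 y = 33457.11
-129.8 x − 111.0 y = -835.69
Solving the 2×2 system: x ≈ -70.1, y ≈ 89.5 km.

-70.1 km east, 89.5 km north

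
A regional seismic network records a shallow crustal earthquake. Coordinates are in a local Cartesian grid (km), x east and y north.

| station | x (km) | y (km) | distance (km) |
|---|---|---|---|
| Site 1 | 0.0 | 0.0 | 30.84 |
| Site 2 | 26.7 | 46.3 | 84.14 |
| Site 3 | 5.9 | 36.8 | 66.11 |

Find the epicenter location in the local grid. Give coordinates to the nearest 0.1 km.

Circle about each station: x² + y² = 30.84²; (x − 26.7)² + (y − 46.3)² = 84.14²; (x − 5.9)² + (y − 36.8)² = 66.11².
Subtracting pairs of circle equations eliminates x²+y² and gives linear equations (the radical axes):
53.4 x + 92.6 y = -3271.85
11.8 x + 73.6 y = -2030.38
Solving the 2×2 system: x ≈ -18.6, y ≈ -24.6 km.

(-18.6, -24.6)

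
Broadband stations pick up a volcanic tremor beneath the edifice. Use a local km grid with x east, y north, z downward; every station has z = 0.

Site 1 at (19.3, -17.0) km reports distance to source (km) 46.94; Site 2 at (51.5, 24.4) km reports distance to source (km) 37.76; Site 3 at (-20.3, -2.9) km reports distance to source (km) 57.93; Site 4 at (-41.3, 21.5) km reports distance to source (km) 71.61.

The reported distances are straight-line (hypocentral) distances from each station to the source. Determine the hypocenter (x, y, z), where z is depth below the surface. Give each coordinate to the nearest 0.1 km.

Each station gives a sphere (x−x_i)² + (y−y_i)² + z² = d_i² (stations at z=0).
Subtracting the Site 1 sphere from Site 2 and Site 3: z² cancels, leaving linear equations in x and y:
64.4 x + 82.8 y = 3363.67
-79.2 x + 28.2 y = -1393.51
Solving: x ≈ 25.107, y ≈ 21.097 km (keep extra digits for the depth step; rounded: 25.1, 21.1).
Then from the Site 1 sphere: z² = 46.94² − (x − 19.3)² − (y + 17.0)² with x = 25.107, y = 21.097, so z ≈ 26.800 ≈ 26.8 km.

x ≈ 25.1 km, y ≈ 21.1 km, depth ≈ 26.8 km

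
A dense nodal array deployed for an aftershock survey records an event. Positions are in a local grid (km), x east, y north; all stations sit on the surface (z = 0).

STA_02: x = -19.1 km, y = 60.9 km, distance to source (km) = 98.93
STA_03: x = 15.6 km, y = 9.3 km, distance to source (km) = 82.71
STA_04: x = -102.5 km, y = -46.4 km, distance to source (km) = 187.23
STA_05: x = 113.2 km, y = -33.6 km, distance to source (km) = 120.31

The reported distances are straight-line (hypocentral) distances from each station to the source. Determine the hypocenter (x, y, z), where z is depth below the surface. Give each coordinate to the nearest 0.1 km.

Each station gives a sphere (x−x_i)² + (y−y_i)² + z² = d_i² (stations at z=0).
Subtracting the STA_02 sphere from STA_03 and STA_04: z² cancels, leaving linear equations in x and y:
69.4 x − 103.2 y = -797.57
-166.8 x − 214.6 y = -16682.34
Solving: x ≈ 48.290, y ≈ 40.203 km (keep extra digits for the depth step; rounded: 48.3, 40.2).
Then from the STA_02 sphere: z² = 98.93² − (x + 19.1)² − (y − 60.9)² with x = 48.290, y = 40.203, so z ≈ 69.407 ≈ 69.4 km.

x ≈ 48.3 km, y ≈ 40.2 km, depth ≈ 69.4 km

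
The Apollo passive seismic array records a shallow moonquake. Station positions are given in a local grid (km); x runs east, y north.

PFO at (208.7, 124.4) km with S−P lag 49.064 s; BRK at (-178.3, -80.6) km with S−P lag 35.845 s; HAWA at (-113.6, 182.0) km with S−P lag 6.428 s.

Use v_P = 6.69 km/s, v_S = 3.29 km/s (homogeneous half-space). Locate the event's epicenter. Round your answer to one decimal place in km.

x ≈ -108.5 km, y ≈ 140.7 km

Distance from S−P lag: d = Δt · v_P v_S / (v_P − v_S) = Δt · (6.69·3.29)/(6.69−3.29) ≈ 6.4736·Δt.
So d_PFO = 317.62, d_BRK = 232.04, d_HAWA = 41.61 km.
Circle about each station: (x − 208.7)² + (y − 124.4)² = 317.62²; (x + 178.3)² + (y + 80.6)² = 232.04²; (x + 113.6)² + (y − 182.0)² = 41.61².
Subtracting the PFO equation from the BRK and HAWA equations removes the quadratic terms:
-774.0 x − 410.0 y = 26296.10
-644.6 x + 115.2 y = 86148.98
Solving the 2×2 system: x ≈ -108.5, y ≈ 140.7 km.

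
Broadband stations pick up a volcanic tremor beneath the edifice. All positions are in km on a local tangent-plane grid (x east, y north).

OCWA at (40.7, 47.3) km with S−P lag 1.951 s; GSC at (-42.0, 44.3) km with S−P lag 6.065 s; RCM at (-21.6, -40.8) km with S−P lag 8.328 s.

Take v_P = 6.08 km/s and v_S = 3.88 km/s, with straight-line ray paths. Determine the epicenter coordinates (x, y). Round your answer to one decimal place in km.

(22.6, 36.8)

Distance from S−P lag: d = Δt · v_P v_S / (v_P − v_S) = Δt · (6.08·3.88)/(6.08−3.88) ≈ 10.7229·Δt.
So d_OCWA = 20.92, d_GSC = 65.03, d_RCM = 89.30 km.
Circle about each station: (x − 40.7)² + (y − 47.3)² = 20.92²; (x + 42.0)² + (y − 44.3)² = 65.03²; (x + 21.6)² + (y + 40.8)² = 89.30².
Subtracting pairs of circle equations eliminates x²+y² and gives linear equations (the radical axes):
-165.4 x − 6.0 y = -3958.54
-124.6 x − 176.2 y = -9299.42
Solving the 2×2 system: x ≈ 22.6, y ≈ 36.8 km.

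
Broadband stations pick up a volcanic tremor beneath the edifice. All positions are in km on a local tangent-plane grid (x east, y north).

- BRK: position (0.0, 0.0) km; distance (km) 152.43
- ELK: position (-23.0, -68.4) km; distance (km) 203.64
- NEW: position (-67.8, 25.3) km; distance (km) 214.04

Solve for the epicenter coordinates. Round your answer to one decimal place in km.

Circle about each station: x² + y² = 152.43²; (x + 23.0)² + (y + 68.4)² = 203.64²; (x + 67.8)² + (y − 25.3)² = 214.04².
Subtracting the BRK equation from the ELK and NEW equations removes the quadratic terms:
-46.0 x − 136.8 y = -13026.78
-135.6 x + 50.6 y = -17341.29
Solving the 2×2 system: x ≈ 145.2, y ≈ 46.4 km.

(145.2, 46.4)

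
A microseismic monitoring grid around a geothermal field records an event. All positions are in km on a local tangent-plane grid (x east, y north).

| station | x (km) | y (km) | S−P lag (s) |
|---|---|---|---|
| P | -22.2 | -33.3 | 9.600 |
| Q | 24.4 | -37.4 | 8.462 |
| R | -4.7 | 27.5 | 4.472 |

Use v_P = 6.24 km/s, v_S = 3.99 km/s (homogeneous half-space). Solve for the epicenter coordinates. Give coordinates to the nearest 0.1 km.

Distance from S−P lag: d = Δt · v_P v_S / (v_P − v_S) = Δt · (6.24·3.99)/(6.24−3.99) ≈ 11.0656·Δt.
So d_P = 106.23, d_Q = 93.64, d_R = 49.49 km.
Circle about each station: (x + 22.2)² + (y + 33.3)² = 106.23²; (x − 24.4)² + (y + 37.4)² = 93.64²; (x + 4.7)² + (y − 27.5)² = 49.49².
Subtracting the P equation from the Q and R equations removes the quadratic terms:
93.2 x − 8.2 y = 2908.75
35.0 x + 121.6 y = 8012.16
Solving the 2×2 system: x ≈ 36.1, y ≈ 55.5 km.
Check against P (with the unrounded x, y): √((x + 22.2)²+(y + 33.3)²) = 106.22 ≈ 106.23 km. ✓

x ≈ 36.1 km, y ≈ 55.5 km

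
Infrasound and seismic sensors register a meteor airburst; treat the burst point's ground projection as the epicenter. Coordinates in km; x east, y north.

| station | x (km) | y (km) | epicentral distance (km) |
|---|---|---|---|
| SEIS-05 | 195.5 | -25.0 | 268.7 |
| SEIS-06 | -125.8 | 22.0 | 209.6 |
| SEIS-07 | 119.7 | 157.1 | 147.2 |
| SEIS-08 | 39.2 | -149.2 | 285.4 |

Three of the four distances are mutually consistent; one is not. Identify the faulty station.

SEIS-06

Solve using three stations at a time. Using SEIS-05, SEIS-07, SEIS-08 (subtract circle equations pairwise → linear system) gives (x, y) ≈ (-24.7, 128.9).
Distances from that point to each station vs reported:
  SEIS-05: calculated 268.7 vs reported 268.7 → residual 0.0 km
  SEIS-06: calculated 147.1 vs reported 209.6 → residual 62.5 km
  SEIS-07: calculated 147.1 vs reported 147.2 → residual 0.1 km
  SEIS-08: calculated 285.4 vs reported 285.4 → residual 0.0 km
SEIS-05, SEIS-07, SEIS-08 are mutually consistent (residuals ≈ 0); SEIS-06 is off by 62.5 km.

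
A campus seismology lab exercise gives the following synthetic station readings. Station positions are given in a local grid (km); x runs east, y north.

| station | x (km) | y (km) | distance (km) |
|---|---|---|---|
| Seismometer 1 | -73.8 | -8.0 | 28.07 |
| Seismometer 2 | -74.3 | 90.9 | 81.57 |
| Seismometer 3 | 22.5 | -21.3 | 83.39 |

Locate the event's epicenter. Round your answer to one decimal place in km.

Circle about each station: (x + 73.8)² + (y + 8.0)² = 28.07²; (x + 74.3)² + (y − 90.9)² = 81.57²; (x − 22.5)² + (y + 21.3)² = 83.39².
Subtracting the Seismometer 1 equation from the Seismometer 2 and Seismometer 3 equations removes the quadratic terms:
-1.0 x + 197.8 y = 2407.12
192.6 x − 26.6 y = -10716.47
Solving the 2×2 system: x ≈ -54.0, y ≈ 11.9 km.

x ≈ -54.0 km, y ≈ 11.9 km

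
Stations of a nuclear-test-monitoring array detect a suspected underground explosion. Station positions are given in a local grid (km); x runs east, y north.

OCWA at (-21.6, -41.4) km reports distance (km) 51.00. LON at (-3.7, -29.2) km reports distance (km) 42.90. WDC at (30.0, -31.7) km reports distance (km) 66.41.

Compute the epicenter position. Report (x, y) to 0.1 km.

x ≈ -22.0 km, y ≈ 9.6 km

Circle about each station: (x + 21.6)² + (y + 41.4)² = 51.00²; (x + 3.7)² + (y + 29.2)² = 42.90²; (x − 30.0)² + (y + 31.7)² = 66.41².
Subtracting pairs of circle equations eliminates x²+y² and gives linear equations (the radical axes):
35.8 x + 24.4 y = -553.60
103.2 x + 19.4 y = -2084.92
Solving the 2×2 system: x ≈ -22.0, y ≈ 9.6 km.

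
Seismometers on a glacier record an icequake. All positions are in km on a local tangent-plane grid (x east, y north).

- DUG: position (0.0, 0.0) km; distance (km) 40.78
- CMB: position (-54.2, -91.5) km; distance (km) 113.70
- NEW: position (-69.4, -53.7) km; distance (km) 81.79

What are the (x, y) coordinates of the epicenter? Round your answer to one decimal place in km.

(-35.2, 20.6)

Circle about each station: x² + y² = 40.78²; (x + 54.2)² + (y + 91.5)² = 113.70²; (x + 69.4)² + (y + 53.7)² = 81.79².
Subtracting the DUG equation from the CMB and NEW equations removes the quadratic terms:
-108.4 x − 183.0 y = 45.21
-138.8 x − 107.4 y = 2673.45
Solving the 2×2 system: x ≈ -35.2, y ≈ 20.6 km.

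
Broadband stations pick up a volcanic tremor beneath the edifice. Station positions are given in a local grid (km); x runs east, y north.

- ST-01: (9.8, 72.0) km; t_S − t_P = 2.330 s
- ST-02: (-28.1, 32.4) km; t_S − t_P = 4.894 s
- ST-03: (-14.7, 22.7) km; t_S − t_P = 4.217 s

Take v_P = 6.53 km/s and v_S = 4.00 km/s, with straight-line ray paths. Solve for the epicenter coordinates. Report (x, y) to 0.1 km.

19.3 km east, 49.9 km north

Distance from S−P lag: d = Δt · v_P v_S / (v_P − v_S) = Δt · (6.53·4.00)/(6.53−4.00) ≈ 10.3241·Δt.
So d_ST-01 = 24.06, d_ST-02 = 50.53, d_ST-03 = 43.54 km.
Circle about each station: (x − 9.8)² + (y − 72.0)² = 24.06²; (x + 28.1)² + (y − 32.4)² = 50.53²; (x + 14.7)² + (y − 22.7)² = 43.54².
Subtracting pairs of circle equations eliminates x²+y² and gives linear equations (the radical axes):
-75.8 x − 79.2 y = -5415.07
-49.0 x − 98.6 y = -5865.51
Solving the 2×2 system: x ≈ 19.3, y ≈ 49.9 km.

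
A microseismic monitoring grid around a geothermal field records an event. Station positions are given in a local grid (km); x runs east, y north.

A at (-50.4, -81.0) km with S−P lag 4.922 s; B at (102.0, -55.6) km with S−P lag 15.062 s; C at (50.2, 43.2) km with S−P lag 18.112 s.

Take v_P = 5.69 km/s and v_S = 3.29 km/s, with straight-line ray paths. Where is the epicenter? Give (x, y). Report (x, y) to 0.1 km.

Distance from S−P lag: d = Δt · v_P v_S / (v_P − v_S) = Δt · (5.69·3.29)/(5.69−3.29) ≈ 7.8000·Δt.
So d_A = 38.39, d_B = 117.48, d_C = 141.27 km.
Circle about each station: (x + 50.4)² + (y + 81.0)² = 38.39²; (x − 102.0)² + (y + 55.6)² = 117.48²; (x − 50.2)² + (y − 43.2)² = 141.27².
Subtracting the A equation from the B and C equations removes the quadratic terms:
304.8 x + 50.8 y = -7933.56
201.2 x + 248.4 y = -23198.30
Solving the 2×2 system: x ≈ -12.1, y ≈ -83.6 km.
Check against A (with the unrounded x, y): √((x + 50.4)²+(y + 81.0)²) = 38.39 ≈ 38.39 km. ✓

-12.1 km east, -83.6 km north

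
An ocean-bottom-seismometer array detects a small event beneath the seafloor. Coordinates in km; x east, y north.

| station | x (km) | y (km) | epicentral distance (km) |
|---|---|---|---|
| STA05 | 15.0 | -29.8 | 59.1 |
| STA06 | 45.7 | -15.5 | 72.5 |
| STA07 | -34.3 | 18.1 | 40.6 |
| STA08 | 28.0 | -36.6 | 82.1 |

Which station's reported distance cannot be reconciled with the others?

STA05

Solve using three stations at a time. Using STA06, STA07, STA08 (subtract circle equations pairwise → linear system) gives (x, y) ≈ (-0.4, 40.4).
Distances from that point to each station vs reported:
  STA05: calculated 71.9 vs reported 59.1 → residual 12.8 km
  STA06: calculated 72.5 vs reported 72.5 → residual 0.0 km
  STA07: calculated 40.5 vs reported 40.6 → residual 0.1 km
  STA08: calculated 82.1 vs reported 82.1 → residual 0.0 km
STA06, STA07, STA08 are mutually consistent (residuals ≈ 0); STA05 is off by 12.8 km.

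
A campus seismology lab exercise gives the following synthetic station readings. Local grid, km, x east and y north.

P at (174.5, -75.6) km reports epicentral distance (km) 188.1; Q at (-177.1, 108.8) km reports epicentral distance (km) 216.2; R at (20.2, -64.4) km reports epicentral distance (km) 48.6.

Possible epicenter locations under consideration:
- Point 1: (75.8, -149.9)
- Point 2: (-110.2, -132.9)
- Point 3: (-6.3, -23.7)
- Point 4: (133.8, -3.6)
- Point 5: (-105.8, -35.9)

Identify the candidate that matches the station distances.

For each candidate, compare |candidate − station| to the reported distance:
Point 1: residuals P 64.6, Q 145.6, R 53.4 → max 145.6 km
Point 2: residuals P 102.3, Q 34.6, R 98.7 → max 102.3 km
Point 3: residuals P 0.0, Q 0.0, R 0.0 → max 0.0 km
Point 4: residuals P 105.4, Q 114.4, R 80.2 → max 114.4 km
Point 5: residuals P 95.0, Q 54.9, R 80.6 → max 95.0 km
Only Point 3 has all residuals ≈ 0.

Point 3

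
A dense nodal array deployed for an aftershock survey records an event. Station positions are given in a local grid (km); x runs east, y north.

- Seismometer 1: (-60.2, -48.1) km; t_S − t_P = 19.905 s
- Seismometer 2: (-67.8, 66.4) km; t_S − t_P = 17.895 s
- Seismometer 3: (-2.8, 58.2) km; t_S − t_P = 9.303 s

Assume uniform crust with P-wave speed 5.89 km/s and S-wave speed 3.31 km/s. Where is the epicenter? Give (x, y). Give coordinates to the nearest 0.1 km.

(64.1, 36.6)

Distance from S−P lag: d = Δt · v_P v_S / (v_P − v_S) = Δt · (5.89·3.31)/(5.89−3.31) ≈ 7.5566·Δt.
So d_Seismometer 1 = 150.41, d_Seismometer 2 = 135.22, d_Seismometer 3 = 70.30 km.
Circle about each station: (x + 60.2)² + (y + 48.1)² = 150.41²; (x + 67.8)² + (y − 66.4)² = 135.22²; (x + 2.8)² + (y − 58.2)² = 70.30².
Subtracting pairs of circle equations eliminates x²+y² and gives linear equations (the radical axes):
-15.2 x + 229.0 y = 7406.87
114.8 x + 212.6 y = 15138.51
Solving the 2×2 system: x ≈ 64.1, y ≈ 36.6 km.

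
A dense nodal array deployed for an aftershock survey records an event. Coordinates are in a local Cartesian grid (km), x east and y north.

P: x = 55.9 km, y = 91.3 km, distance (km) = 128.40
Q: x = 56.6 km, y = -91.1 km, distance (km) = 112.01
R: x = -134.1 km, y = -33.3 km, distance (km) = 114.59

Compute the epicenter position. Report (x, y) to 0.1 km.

Circle about each station: (x − 55.9)² + (y − 91.3)² = 128.40²; (x − 56.6)² + (y + 91.1)² = 112.01²; (x + 134.1)² + (y + 33.3)² = 114.59².
Subtracting the P equation from the Q and R equations removes the quadratic terms:
1.4 x − 364.8 y = 3982.59
-380.0 x − 249.2 y = 10986.89
Solving the 2×2 system: x ≈ -21.7, y ≈ -11.0 km.

x ≈ -21.7 km, y ≈ -11.0 km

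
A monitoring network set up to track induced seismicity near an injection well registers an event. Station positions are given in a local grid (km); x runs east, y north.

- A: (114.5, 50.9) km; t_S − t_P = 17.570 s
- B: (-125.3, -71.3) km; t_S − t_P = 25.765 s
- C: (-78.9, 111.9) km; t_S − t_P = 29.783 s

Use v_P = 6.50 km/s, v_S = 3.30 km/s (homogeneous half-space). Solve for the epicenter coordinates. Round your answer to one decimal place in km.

45.3 km east, -44.4 km north

Distance from S−P lag: d = Δt · v_P v_S / (v_P − v_S) = Δt · (6.50·3.30)/(6.50−3.30) ≈ 6.7031·Δt.
So d_A = 117.77, d_B = 172.71, d_C = 199.64 km.
Circle about each station: (x − 114.5)² + (y − 50.9)² = 117.77²; (x + 125.3)² + (y + 71.3)² = 172.71²; (x + 78.9)² + (y − 111.9)² = 199.64².
Subtracting pairs of circle equations eliminates x²+y² and gives linear equations (the radical axes):
-479.6 x − 244.4 y = -10876.25
-386.8 x + 122.0 y = -22940.60
Solving the 2×2 system: x ≈ 45.3, y ≈ -44.4 km.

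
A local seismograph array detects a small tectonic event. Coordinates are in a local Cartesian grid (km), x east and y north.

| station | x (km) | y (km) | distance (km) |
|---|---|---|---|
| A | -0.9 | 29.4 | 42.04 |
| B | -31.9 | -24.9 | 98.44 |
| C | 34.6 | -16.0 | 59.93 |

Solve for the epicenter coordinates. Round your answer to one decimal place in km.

Circle about each station: (x + 0.9)² + (y − 29.4)² = 42.04²; (x + 31.9)² + (y + 24.9)² = 98.44²; (x − 34.6)² + (y + 16.0)² = 59.93².
Subtracting pairs of circle equations eliminates x²+y² and gives linear equations (the radical axes):
-62.0 x − 108.6 y = -7150.62
71.0 x − 90.8 y = -1236.25
Solving the 2×2 system: x ≈ 38.6, y ≈ 43.8 km.
Check against A (with the unrounded x, y): √((x + 0.9)²+(y − 29.4)²) = 42.05 ≈ 42.04 km. ✓

(38.6, 43.8)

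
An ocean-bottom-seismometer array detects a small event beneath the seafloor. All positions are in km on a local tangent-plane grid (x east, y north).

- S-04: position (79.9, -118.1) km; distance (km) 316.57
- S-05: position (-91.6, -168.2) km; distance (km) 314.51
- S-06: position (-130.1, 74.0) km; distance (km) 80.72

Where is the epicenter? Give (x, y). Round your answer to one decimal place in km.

Circle about each station: (x − 79.9)² + (y + 118.1)² = 316.57²; (x + 91.6)² + (y + 168.2)² = 314.51²; (x + 130.1)² + (y − 74.0)² = 80.72².
Subtracting the S-04 equation from the S-05 and S-06 equations removes the quadratic terms:
-343.0 x − 100.2 y = 17650.20
-420.0 x + 384.2 y = 95771.24
Solving the 2×2 system: x ≈ -94.2, y ≈ 146.3 km.
Check against S-04 (with the unrounded x, y): √((x − 79.9)²+(y + 118.1)²) = 316.57 ≈ 316.57 km. ✓

-94.2 km east, 146.3 km north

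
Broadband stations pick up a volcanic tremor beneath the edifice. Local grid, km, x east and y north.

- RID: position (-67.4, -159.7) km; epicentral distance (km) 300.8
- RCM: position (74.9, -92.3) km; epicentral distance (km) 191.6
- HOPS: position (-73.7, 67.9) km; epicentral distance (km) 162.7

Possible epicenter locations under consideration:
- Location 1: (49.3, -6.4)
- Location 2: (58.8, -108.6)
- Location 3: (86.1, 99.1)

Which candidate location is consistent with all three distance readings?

For each candidate, compare |candidate − station| to the reported distance:
Location 1: residuals RID 108.1, RCM 102.0, HOPS 19.0 → max 108.1 km
Location 2: residuals RID 164.6, RCM 168.7, HOPS 58.0 → max 168.7 km
Location 3: residuals RID 0.1, RCM 0.1, HOPS 0.1 → max 0.1 km
Only Location 3 has all residuals ≈ 0.

Location 3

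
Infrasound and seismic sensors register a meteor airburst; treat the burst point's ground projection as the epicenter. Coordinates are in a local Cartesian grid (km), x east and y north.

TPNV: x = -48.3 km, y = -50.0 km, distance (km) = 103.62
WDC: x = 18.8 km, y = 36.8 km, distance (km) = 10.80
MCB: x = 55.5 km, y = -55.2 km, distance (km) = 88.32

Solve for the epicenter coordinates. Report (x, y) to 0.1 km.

(21.7, 26.4)

Circle about each station: (x + 48.3)² + (y + 50.0)² = 103.62²; (x − 18.8)² + (y − 36.8)² = 10.80²; (x − 55.5)² + (y + 55.2)² = 88.32².
Subtracting the TPNV equation from the WDC and MCB equations removes the quadratic terms:
134.2 x + 173.6 y = 7495.25
207.6 x − 10.4 y = 4231.08
Solving the 2×2 system: x ≈ 21.7, y ≈ 26.4 km.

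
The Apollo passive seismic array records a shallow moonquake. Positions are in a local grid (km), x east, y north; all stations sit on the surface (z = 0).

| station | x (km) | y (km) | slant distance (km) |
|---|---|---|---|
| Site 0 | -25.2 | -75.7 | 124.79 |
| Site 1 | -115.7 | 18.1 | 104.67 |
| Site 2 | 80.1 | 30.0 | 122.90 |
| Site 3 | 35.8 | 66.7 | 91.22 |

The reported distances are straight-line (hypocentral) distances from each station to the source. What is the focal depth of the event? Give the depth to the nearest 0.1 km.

depth ≈ 56.1 km

Each station gives a sphere (x−x_i)² + (y−y_i)² + z² = d_i² (stations at z=0).
Subtracting the Site 0 sphere from Site 1 and Site 2: z² cancels, leaving linear equations in x and y:
-181.0 x + 187.6 y = 11965.31
210.6 x + 211.4 y = 1418.61
Solving: x ≈ -29.102, y ≈ 35.703 km (keep extra digits for the depth step; rounded: -29.1, 35.7).
Then from the Site 0 sphere: z² = 124.79² − (x + 25.2)² − (y + 75.7)² with x = -29.102, y = 35.703, so z ≈ 56.095 ≈ 56.1 km.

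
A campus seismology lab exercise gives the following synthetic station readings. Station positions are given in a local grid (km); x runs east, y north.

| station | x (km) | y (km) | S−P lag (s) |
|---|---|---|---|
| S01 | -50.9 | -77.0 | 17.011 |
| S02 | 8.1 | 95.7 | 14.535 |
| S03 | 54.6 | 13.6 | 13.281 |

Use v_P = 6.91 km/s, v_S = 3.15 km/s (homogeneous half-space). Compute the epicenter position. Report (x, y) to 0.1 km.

x ≈ -22.2 km, y ≈ 17.2 km

Distance from S−P lag: d = Δt · v_P v_S / (v_P − v_S) = Δt · (6.91·3.15)/(6.91−3.15) ≈ 5.7890·Δt.
So d_S01 = 98.48, d_S02 = 84.14, d_S03 = 76.88 km.
Circle about each station: (x + 50.9)² + (y + 77.0)² = 98.48²; (x − 8.1)² + (y − 95.7)² = 84.14²; (x − 54.6)² + (y − 13.6)² = 76.88².
Subtracting the S01 equation from the S02 and S03 equations removes the quadratic terms:
118.0 x + 345.4 y = 3323.06
211.0 x + 181.2 y = -1565.91
Solving the 2×2 system: x ≈ -22.2, y ≈ 17.2 km.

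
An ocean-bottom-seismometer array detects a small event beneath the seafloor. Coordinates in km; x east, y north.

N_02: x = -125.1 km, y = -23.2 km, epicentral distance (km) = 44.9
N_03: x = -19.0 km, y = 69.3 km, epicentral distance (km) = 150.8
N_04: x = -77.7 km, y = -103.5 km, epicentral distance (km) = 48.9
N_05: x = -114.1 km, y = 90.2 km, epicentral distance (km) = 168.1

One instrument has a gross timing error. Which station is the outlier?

N_05

Solve using three stations at a time. Using N_02, N_03, N_04 (subtract circle equations pairwise → linear system) gives (x, y) ≈ (-98.1, -59.1).
Distances from that point to each station vs reported:
  N_02: calculated 44.9 vs reported 44.9 → residual 0.0 km
  N_03: calculated 150.8 vs reported 150.8 → residual 0.0 km
  N_04: calculated 48.9 vs reported 48.9 → residual 0.0 km
  N_05: calculated 150.1 vs reported 168.1 → residual 18.0 km
N_02, N_03, N_04 are mutually consistent (residuals ≈ 0); N_05 is off by 18.0 km.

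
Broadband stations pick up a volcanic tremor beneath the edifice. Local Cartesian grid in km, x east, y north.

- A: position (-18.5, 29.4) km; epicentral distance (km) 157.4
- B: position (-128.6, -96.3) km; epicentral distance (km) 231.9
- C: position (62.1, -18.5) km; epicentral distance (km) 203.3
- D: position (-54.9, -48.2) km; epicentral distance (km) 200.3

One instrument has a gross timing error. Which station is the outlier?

C

Solve using three stations at a time. Using A, B, D (subtract circle equations pairwise → linear system) gives (x, y) ≈ (-134.6, 135.4).
Distances from that point to each station vs reported:
  A: calculated 157.2 vs reported 157.4 → residual 0.2 km
  B: calculated 231.8 vs reported 231.9 → residual 0.1 km
  C: calculated 249.8 vs reported 203.3 → residual 46.5 km
  D: calculated 200.2 vs reported 200.3 → residual 0.1 km
A, B, D are mutually consistent (residuals ≈ 0); C is off by 46.5 km.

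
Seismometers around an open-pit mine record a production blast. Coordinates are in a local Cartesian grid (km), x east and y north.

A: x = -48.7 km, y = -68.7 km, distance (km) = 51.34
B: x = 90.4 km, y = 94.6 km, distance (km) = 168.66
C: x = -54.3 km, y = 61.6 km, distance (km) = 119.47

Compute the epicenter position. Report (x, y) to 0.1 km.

Circle about each station: (x + 48.7)² + (y + 68.7)² = 51.34²; (x − 90.4)² + (y − 94.6)² = 168.66²; (x + 54.3)² + (y − 61.6)² = 119.47².
Subtracting pairs of circle equations eliminates x²+y² and gives linear equations (the radical axes):
278.2 x + 326.6 y = -15780.46
-11.2 x + 260.6 y = -11985.62
Solving the 2×2 system: x ≈ -2.6, y ≈ -46.1 km.

x ≈ -2.6 km, y ≈ -46.1 km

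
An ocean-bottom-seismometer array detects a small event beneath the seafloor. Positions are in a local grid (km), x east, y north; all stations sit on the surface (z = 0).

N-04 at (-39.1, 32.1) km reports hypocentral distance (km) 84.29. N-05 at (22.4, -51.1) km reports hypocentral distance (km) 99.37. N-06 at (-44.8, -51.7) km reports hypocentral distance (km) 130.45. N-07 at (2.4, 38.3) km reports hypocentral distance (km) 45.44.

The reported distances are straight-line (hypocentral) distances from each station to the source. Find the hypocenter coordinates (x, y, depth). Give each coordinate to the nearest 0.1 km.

Each station gives a sphere (x−x_i)² + (y−y_i)² + z² = d_i² (stations at z=0).
Subtracting the N-04 sphere from N-05 and N-06: z² cancels, leaving linear equations in x and y:
123.0 x − 166.4 y = -2215.84
-11.4 x − 167.6 y = -7791.69
Solving: x ≈ 41.097, y ≈ 43.694 km (keep extra digits for the depth step; rounded: 41.1, 43.7).
Then from the N-04 sphere: z² = 84.29² − (x + 39.1)² − (y − 32.1)² with x = 41.097, y = 43.694, so z ≈ 23.213 ≈ 23.2 km.

(41.1, 43.7, 23.2)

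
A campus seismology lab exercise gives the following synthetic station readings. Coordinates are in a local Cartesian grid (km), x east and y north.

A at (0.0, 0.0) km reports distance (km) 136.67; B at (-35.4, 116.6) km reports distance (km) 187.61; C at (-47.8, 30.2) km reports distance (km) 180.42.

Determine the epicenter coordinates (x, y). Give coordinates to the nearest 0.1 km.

Circle about each station: x² + y² = 136.67²; (x + 35.4)² + (y − 116.6)² = 187.61²; (x + 47.8)² + (y − 30.2)² = 180.42².
Subtracting the A equation from the B and C equations removes the quadratic terms:
-70.8 x + 233.2 y = -1670.10
-95.6 x + 60.4 y = -10675.81
Solving the 2×2 system: x ≈ 132.6, y ≈ 33.1 km.
Check against A (with the unrounded x, y): √(x²+y²) = 136.64 ≈ 136.67 km. ✓

(132.6, 33.1)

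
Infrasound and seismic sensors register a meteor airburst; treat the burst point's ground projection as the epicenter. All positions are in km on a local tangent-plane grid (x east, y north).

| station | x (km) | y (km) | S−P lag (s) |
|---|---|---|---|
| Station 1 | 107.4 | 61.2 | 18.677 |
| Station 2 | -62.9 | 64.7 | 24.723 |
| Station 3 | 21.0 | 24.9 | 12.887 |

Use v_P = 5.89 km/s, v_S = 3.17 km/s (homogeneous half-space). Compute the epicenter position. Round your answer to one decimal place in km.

Distance from S−P lag: d = Δt · v_P v_S / (v_P − v_S) = Δt · (5.89·3.17)/(5.89−3.17) ≈ 6.8644·Δt.
So d_Station 1 = 128.21, d_Station 2 = 169.71, d_Station 3 = 88.46 km.
Circle about each station: (x − 107.4)² + (y − 61.2)² = 128.21²; (x + 62.9)² + (y − 64.7)² = 169.71²; (x − 21.0)² + (y − 24.9)² = 88.46².
Subtracting the Station 1 equation from the Station 2 and Station 3 equations removes the quadratic terms:
-340.6 x + 7.0 y = -19501.38
-172.8 x − 72.6 y = -5606.56
Solving the 2×2 system: x ≈ 56.1, y ≈ -56.3 km.
Check against Station 1 (with the unrounded x, y): √((x − 107.4)²+(y − 61.2)²) = 128.21 ≈ 128.21 km. ✓

(56.1, -56.3)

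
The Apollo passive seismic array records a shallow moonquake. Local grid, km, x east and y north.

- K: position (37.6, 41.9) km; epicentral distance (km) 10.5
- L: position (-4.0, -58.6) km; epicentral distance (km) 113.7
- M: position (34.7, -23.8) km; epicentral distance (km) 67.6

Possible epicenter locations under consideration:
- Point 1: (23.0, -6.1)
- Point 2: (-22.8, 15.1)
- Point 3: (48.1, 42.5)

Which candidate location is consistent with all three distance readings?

Point 3

For each candidate, compare |candidate − station| to the reported distance:
Point 1: residuals K 39.7, L 54.7, M 46.4 → max 54.7 km
Point 2: residuals K 55.6, L 37.6, M 1.8 → max 55.6 km
Point 3: residuals K 0.0, L 0.0, M 0.0 → max 0.0 km
Only Point 3 has all residuals ≈ 0.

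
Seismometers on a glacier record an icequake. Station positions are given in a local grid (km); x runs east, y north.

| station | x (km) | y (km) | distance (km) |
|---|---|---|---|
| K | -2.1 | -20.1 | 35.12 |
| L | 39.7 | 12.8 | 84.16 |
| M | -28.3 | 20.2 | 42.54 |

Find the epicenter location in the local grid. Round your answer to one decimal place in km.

Circle about each station: (x + 2.1)² + (y + 20.1)² = 35.12²; (x − 39.7)² + (y − 12.8)² = 84.16²; (x + 28.3)² + (y − 20.2)² = 42.54².
Subtracting the K equation from the L and M equations removes the quadratic terms:
83.6 x + 65.8 y = -4517.98
-52.4 x + 80.6 y = 224.27
Solving the 2×2 system: x ≈ -37.2, y ≈ -21.4 km.
Check against K (with the unrounded x, y): √((x + 2.1)²+(y + 20.1)²) = 35.12 ≈ 35.12 km. ✓

-37.2 km east, -21.4 km north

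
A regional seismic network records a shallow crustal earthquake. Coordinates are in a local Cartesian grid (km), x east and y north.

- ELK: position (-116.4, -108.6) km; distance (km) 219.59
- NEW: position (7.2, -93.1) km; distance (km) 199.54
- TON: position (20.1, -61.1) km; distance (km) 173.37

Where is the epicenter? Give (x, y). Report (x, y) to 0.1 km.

Circle about each station: (x + 116.4)² + (y + 108.6)² = 219.59²; (x − 7.2)² + (y + 93.1)² = 199.54²; (x − 20.1)² + (y + 61.1)² = 173.37².
Subtracting pairs of circle equations eliminates x²+y² and gives linear equations (the radical axes):
247.2 x + 31.0 y = -8219.91
273.0 x + 95.0 y = -3043.09
Solving the 2×2 system: x ≈ -45.7, y ≈ 99.3 km.

-45.7 km east, 99.3 km north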